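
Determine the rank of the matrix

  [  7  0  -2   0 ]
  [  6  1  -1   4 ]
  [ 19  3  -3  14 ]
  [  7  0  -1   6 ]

R1 ← 1/7·R1
  [  1  0  -2/7   0 ]
  [  6  1    -1   4 ]
  [ 19  3    -3  14 ]
  [  7  0    -1   6 ]
R2 ← R2 − 6·R1
  [  1  0  -2/7   0 ]
  [  0  1   5/7   4 ]
  [ 19  3    -3  14 ]
  [  7  0    -1   6 ]
R3 ← R3 − 19·R1
  [ 1  0  -2/7   0 ]
  [ 0  1   5/7   4 ]
  [ 0  3  17/7  14 ]
  [ 7  0    -1   6 ]
R4 ← R4 − 7·R1
  [ 1  0  -2/7   0 ]
  [ 0  1   5/7   4 ]
  [ 0  3  17/7  14 ]
  [ 0  0     1   6 ]
R3 ← R3 − 3·R2
  [ 1  0  -2/7  0 ]
  [ 0  1   5/7  4 ]
  [ 0  0   2/7  2 ]
  [ 0  0     1  6 ]
R3 ← 7/2·R3
  [ 1  0  -2/7  0 ]
  [ 0  1   5/7  4 ]
  [ 0  0     1  7 ]
  [ 0  0     1  6 ]
R4 ← R4 − R3
  [ 1  0  -2/7   0 ]
  [ 0  1   5/7   4 ]
  [ 0  0     1   7 ]
  [ 0  0     0  -1 ]
R4 ← -1·R4
  [ 1  0  -2/7  0 ]
  [ 0  1   5/7  4 ]
  [ 0  0     1  7 ]
  [ 0  0     0  1 ]
R3 ← R3 − 7·R4
  [ 1  0  -2/7  0 ]
  [ 0  1   5/7  4 ]
  [ 0  0     1  0 ]
  [ 0  0     0  1 ]
R2 ← R2 − 4·R4
  [ 1  0  -2/7  0 ]
  [ 0  1   5/7  0 ]
  [ 0  0     1  0 ]
  [ 0  0     0  1 ]
R2 ← R2 − 5/7·R3
  [ 1  0  -2/7  0 ]
  [ 0  1     0  0 ]
  [ 0  0     1  0 ]
  [ 0  0     0  1 ]
R1 ← R1 + 2/7·R3
  [ 1  0  0  0 ]
  [ 0  1  0  0 ]
  [ 0  0  1  0 ]
  [ 0  0  0  1 ]
The reduced form has 4 nonzero rows.

rank = 4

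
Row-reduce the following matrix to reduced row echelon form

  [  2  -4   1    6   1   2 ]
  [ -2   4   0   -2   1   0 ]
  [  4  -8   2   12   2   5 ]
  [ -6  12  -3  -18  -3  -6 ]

[[1, -2, 0, 1, -1/2, 0], [0, 0, 1, 4, 2, 0], [0, 0, 0, 0, 0, 1], [0, 0, 0, 0, 0, 0]]

r1 → 1/2·r1
  [  1  -2  1/2    3  1/2   1 ]
  [ -2   4    0   -2    1   0 ]
  [  4  -8    2   12    2   5 ]
  [ -6  12   -3  -18   -3  -6 ]
r2 → r2 + 2·r1
  [  1  -2  1/2    3  1/2   1 ]
  [  0   0    1    4    2   2 ]
  [  4  -8    2   12    2   5 ]
  [ -6  12   -3  -18   -3  -6 ]
r3 → r3 − 4·r1
  [  1  -2  1/2    3  1/2   1 ]
  [  0   0    1    4    2   2 ]
  [  0   0    0    0    0   1 ]
  [ -6  12   -3  -18   -3  -6 ]
r4 → r4 + 6·r1
  [ 1  -2  1/2  3  1/2  1 ]
  [ 0   0    1  4    2  2 ]
  [ 0   0    0  0    0  1 ]
  [ 0   0    0  0    0  0 ]
r2 → r2 − 2·r3
  [ 1  -2  1/2  3  1/2  1 ]
  [ 0   0    1  4    2  0 ]
  [ 0   0    0  0    0  1 ]
  [ 0   0    0  0    0  0 ]
r1 → r1 − r3
  [ 1  -2  1/2  3  1/2  0 ]
  [ 0   0    1  4    2  0 ]
  [ 0   0    0  0    0  1 ]
  [ 0   0    0  0    0  0 ]
r1 → r1 − 1/2·r2
  [ 1  -2  0  1  -1/2  0 ]
  [ 0   0  1  4     2  0 ]
  [ 0   0  0  0     0  1 ]
  [ 0   0  0  0     0  0 ]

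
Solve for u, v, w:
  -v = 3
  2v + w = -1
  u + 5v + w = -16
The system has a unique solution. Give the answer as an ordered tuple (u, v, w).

Form the augmented matrix and row-reduce:
  [ 0  -1  0  |    3 ]
  [ 0   2  1  |   -1 ]
  [ 1   5  1  |  -16 ]
Swap R1 and R3.
  [ 1   5  1  |  -16 ]
  [ 0   2  1  |   -1 ]
  [ 0  -1  0  |    3 ]
Multiply R2 by 1/2.
  [ 1   5    1  |   -16 ]
  [ 0   1  1/2  |  -1/2 ]
  [ 0  -1    0  |     3 ]
Add R2 to R3.
  [ 1  5    1  |   -16 ]
  [ 0  1  1/2  |  -1/2 ]
  [ 0  0  1/2  |   5/2 ]
Multiply R3 by 2.
  [ 1  5    1  |   -16 ]
  [ 0  1  1/2  |  -1/2 ]
  [ 0  0    1  |     5 ]
Subtract 1/2 times R3 from R2.
  [ 1  5  1  |  -16 ]
  [ 0  1  0  |   -3 ]
  [ 0  0  1  |    5 ]
Subtract R3 from R1.
  [ 1  5  0  |  -21 ]
  [ 0  1  0  |   -3 ]
  [ 0  0  1  |    5 ]
Subtract 5 times R2 from R1.
  [ 1  0  0  |  -6 ]
  [ 0  1  0  |  -3 ]
  [ 0  0  1  |   5 ]
Reading off the last column: u = -6, v = -3, w = 5.

(-6, -3, 5)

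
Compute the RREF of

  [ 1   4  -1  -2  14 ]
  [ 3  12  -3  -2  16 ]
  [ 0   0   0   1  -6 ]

[[1, 4, -1, 0, 0], [0, 0, 0, 1, 0], [0, 0, 0, 0, 1]]

R2 ← R2 − 3·R1
  [ 1  4  -1  -2   14 ]
  [ 0  0   0   4  -26 ]
  [ 0  0   0   1   -6 ]
R2 ← 1/4·R2
  [ 1  4  -1  -2     14 ]
  [ 0  0   0   1  -13/2 ]
  [ 0  0   0   1     -6 ]
R3 ← R3 − R2
  [ 1  4  -1  -2     14 ]
  [ 0  0   0   1  -13/2 ]
  [ 0  0   0   0    1/2 ]
R3 ← 2·R3
  [ 1  4  -1  -2     14 ]
  [ 0  0   0   1  -13/2 ]
  [ 0  0   0   0      1 ]
R2 ← R2 + 13/2·R3
  [ 1  4  -1  -2  14 ]
  [ 0  0   0   1   0 ]
  [ 0  0   0   0   1 ]
R1 ← R1 − 14·R3
  [ 1  4  -1  -2  0 ]
  [ 0  0   0   1  0 ]
  [ 0  0   0   0  1 ]
R1 ← R1 + 2·R2
  [ 1  4  -1  0  0 ]
  [ 0  0   0  1  0 ]
  [ 0  0   0  0  1 ]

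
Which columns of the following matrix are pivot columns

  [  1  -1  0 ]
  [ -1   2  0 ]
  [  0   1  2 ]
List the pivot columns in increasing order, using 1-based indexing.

R2 → R2 + R1
  [ 1  -1  0 ]
  [ 0   1  0 ]
  [ 0   1  2 ]
R3 → R3 − R2
  [ 1  -1  0 ]
  [ 0   1  0 ]
  [ 0   0  2 ]
R3 → 1/2·R3
  [ 1  -1  0 ]
  [ 0   1  0 ]
  [ 0   0  1 ]
R1 → R1 + R2
  [ 1  0  0 ]
  [ 0  1  0 ]
  [ 0  0  1 ]
Pivot columns are the columns containing a leading 1.

1, 2, 3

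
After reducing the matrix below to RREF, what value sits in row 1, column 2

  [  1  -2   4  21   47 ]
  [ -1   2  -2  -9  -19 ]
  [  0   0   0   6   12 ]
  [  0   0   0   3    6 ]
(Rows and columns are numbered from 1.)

-2

Add r1 to r2.
  [ 1  -2  4  21  47 ]
  [ 0   0  2  12  28 ]
  [ 0   0  0   6  12 ]
  [ 0   0  0   3   6 ]
Multiply r2 by 1/2.
  [ 1  -2  4  21  47 ]
  [ 0   0  1   6  14 ]
  [ 0   0  0   6  12 ]
  [ 0   0  0   3   6 ]
Multiply r3 by 1/6.
  [ 1  -2  4  21  47 ]
  [ 0   0  1   6  14 ]
  [ 0   0  0   1   2 ]
  [ 0   0  0   3   6 ]
Subtract 3 times r3 from r4.
  [ 1  -2  4  21  47 ]
  [ 0   0  1   6  14 ]
  [ 0   0  0   1   2 ]
  [ 0   0  0   0   0 ]
Subtract 6 times r3 from r2.
  [ 1  -2  4  21  47 ]
  [ 0   0  1   0   2 ]
  [ 0   0  0   1   2 ]
  [ 0   0  0   0   0 ]
Subtract 21 times r3 from r1.
  [ 1  -2  4  0  5 ]
  [ 0   0  1  0  2 ]
  [ 0   0  0  1  2 ]
  [ 0   0  0  0  0 ]
Subtract 4 times r2 from r1.
  [ 1  -2  0  0  -3 ]
  [ 0   0  1  0   2 ]
  [ 0   0  0  1   2 ]
  [ 0   0  0  0   0 ]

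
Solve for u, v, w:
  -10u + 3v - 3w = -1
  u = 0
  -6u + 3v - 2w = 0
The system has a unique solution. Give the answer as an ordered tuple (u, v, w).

Form the augmented matrix and row-reduce:
  [ -10  3  -3  |  -1 ]
  [   1  0   0  |   0 ]
  [  -6  3  -2  |   0 ]
Multiply R1 by -1/10.
  [  1  -3/10  3/10  |  1/10 ]
  [  1      0     0  |     0 ]
  [ -6      3    -2  |     0 ]
Subtract R1 from R2.
  [  1  -3/10   3/10  |   1/10 ]
  [  0   3/10  -3/10  |  -1/10 ]
  [ -6      3     -2  |      0 ]
Add 6 times R1 to R3.
  [ 1  -3/10   3/10  |   1/10 ]
  [ 0   3/10  -3/10  |  -1/10 ]
  [ 0    6/5   -1/5  |    3/5 ]
Multiply R2 by 10/3.
  [ 1  -3/10  3/10  |  1/10 ]
  [ 0      1    -1  |  -1/3 ]
  [ 0    6/5  -1/5  |   3/5 ]
Subtract 6/5 times R2 from R3.
  [ 1  -3/10  3/10  |  1/10 ]
  [ 0      1    -1  |  -1/3 ]
  [ 0      0     1  |     1 ]
Add R3 to R2.
  [ 1  -3/10  3/10  |  1/10 ]
  [ 0      1     0  |   2/3 ]
  [ 0      0     1  |     1 ]
Subtract 3/10 times R3 from R1.
  [ 1  -3/10  0  |  -1/5 ]
  [ 0      1  0  |   2/3 ]
  [ 0      0  1  |     1 ]
Add 3/10 times R2 to R1.
  [ 1  0  0  |    0 ]
  [ 0  1  0  |  2/3 ]
  [ 0  0  1  |    1 ]
Reading off the last column: u = 0, v = 2/3, w = 1.

(0, 2/3, 1)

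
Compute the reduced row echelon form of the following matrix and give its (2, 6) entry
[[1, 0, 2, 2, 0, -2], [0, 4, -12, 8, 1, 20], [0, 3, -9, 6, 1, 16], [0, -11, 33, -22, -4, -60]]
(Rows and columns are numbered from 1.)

Multiply r2 by 1/4.
Subtract 3 times r2 from r3.
Add 11 times r2 to r4.
Multiply r3 by 4.
Add 5/4 times r3 to r4.
Subtract 1/4 times r3 from r2.

4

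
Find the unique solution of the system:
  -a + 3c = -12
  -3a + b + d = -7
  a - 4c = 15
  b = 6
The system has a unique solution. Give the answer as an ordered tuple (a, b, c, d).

(3, 6, -3, -4)

Form the augmented matrix and row-reduce:
  [ -1  0   3  0  |  -12 ]
  [ -3  1   0  1  |   -7 ]
  [  1  0  -4  0  |   15 ]
  [  0  1   0  0  |    6 ]
R1 → -1·R1
R2 → R2 + 3·R1
R3 → R3 − R1
R4 → R4 − R2
R3 → -1·R3
R4 → R4 − 9·R3
R4 → -1·R4
R2 → R2 − R4
R2 → R2 + 9·R3
R1 → R1 + 3·R3
Reading off the last column: a = 3, b = 6, c = -3, d = -4.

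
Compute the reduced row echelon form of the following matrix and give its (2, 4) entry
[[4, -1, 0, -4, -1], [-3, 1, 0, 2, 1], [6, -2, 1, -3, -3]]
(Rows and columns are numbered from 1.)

R1 -> 1/4·R1
  [  1  -1/4  0  -1  -1/4 ]
  [ -3     1  0   2     1 ]
  [  6    -2  1  -3    -3 ]
R2 -> R2 + 3·R1
  [ 1  -1/4  0  -1  -1/4 ]
  [ 0   1/4  0  -1   1/4 ]
  [ 6    -2  1  -3    -3 ]
R3 -> R3 − 6·R1
  [ 1  -1/4  0  -1  -1/4 ]
  [ 0   1/4  0  -1   1/4 ]
  [ 0  -1/2  1   3  -3/2 ]
R2 -> 4·R2
  [ 1  -1/4  0  -1  -1/4 ]
  [ 0     1  0  -4     1 ]
  [ 0  -1/2  1   3  -3/2 ]
R3 -> R3 + 1/2·R2
  [ 1  -1/4  0  -1  -1/4 ]
  [ 0     1  0  -4     1 ]
  [ 0     0  1   1    -1 ]
R1 -> R1 + 1/4·R2
  [ 1  0  0  -2   0 ]
  [ 0  1  0  -4   1 ]
  [ 0  0  1   1  -1 ]

-4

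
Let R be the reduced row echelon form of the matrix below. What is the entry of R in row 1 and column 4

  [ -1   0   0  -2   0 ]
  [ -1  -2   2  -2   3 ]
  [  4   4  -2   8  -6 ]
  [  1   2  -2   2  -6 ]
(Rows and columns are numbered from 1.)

R1 := -1·R1
R2 := R2 + R1
R3 := R3 − 4·R1
R4 := R4 − R1
R2 := -1/2·R2
R3 := R3 − 4·R2
R4 := R4 − 2·R2
R3 := 1/2·R3
R4 := -1/3·R4
R2 := R2 + 3/2·R4
R2 := R2 + R3

2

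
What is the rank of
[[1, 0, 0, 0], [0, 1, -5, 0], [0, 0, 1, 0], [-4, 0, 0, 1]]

R4 → R4 + 4·R1
  [ 1  0   0  0 ]
  [ 0  1  -5  0 ]
  [ 0  0   1  0 ]
  [ 0  0   0  1 ]
R2 → R2 + 5·R3
  [ 1  0  0  0 ]
  [ 0  1  0  0 ]
  [ 0  0  1  0 ]
  [ 0  0  0  1 ]
The reduced form has 4 nonzero rows.

rank = 4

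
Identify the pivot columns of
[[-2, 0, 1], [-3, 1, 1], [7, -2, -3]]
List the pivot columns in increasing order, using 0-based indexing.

0, 1, 2

ρ1 -> -1/2·ρ1
  [  1   0  -1/2 ]
  [ -3   1     1 ]
  [  7  -2    -3 ]
ρ2 -> ρ2 + 3·ρ1
  [ 1   0  -1/2 ]
  [ 0   1  -1/2 ]
  [ 7  -2    -3 ]
ρ3 -> ρ3 − 7·ρ1
  [ 1   0  -1/2 ]
  [ 0   1  -1/2 ]
  [ 0  -2   1/2 ]
ρ3 -> ρ3 + 2·ρ2
  [ 1  0  -1/2 ]
  [ 0  1  -1/2 ]
  [ 0  0  -1/2 ]
ρ3 -> -2·ρ3
  [ 1  0  -1/2 ]
  [ 0  1  -1/2 ]
  [ 0  0     1 ]
ρ2 -> ρ2 + 1/2·ρ3
  [ 1  0  -1/2 ]
  [ 0  1     0 ]
  [ 0  0     1 ]
ρ1 -> ρ1 + 1/2·ρ3
  [ 1  0  0 ]
  [ 0  1  0 ]
  [ 0  0  1 ]
Pivot columns are the columns containing a leading 1.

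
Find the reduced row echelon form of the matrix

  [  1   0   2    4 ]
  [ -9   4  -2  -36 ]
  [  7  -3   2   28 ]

[[1, 0, 2, 4], [0, 1, 4, 0], [0, 0, 0, 0]]

Add 9 times r1 to r2.
Subtract 7 times r1 from r3.
Multiply r2 by 1/4.
Add 3 times r2 to r3.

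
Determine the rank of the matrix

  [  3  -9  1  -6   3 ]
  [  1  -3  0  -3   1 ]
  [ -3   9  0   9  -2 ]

Multiply R1 by 1/3.
  [  1  -3  1/3  -2   1 ]
  [  1  -3    0  -3   1 ]
  [ -3   9    0   9  -2 ]
Subtract R1 from R2.
  [  1  -3   1/3  -2   1 ]
  [  0   0  -1/3  -1   0 ]
  [ -3   9     0   9  -2 ]
Add 3 times R1 to R3.
  [ 1  -3   1/3  -2  1 ]
  [ 0   0  -1/3  -1  0 ]
  [ 0   0     1   3  1 ]
Multiply R2 by -3.
  [ 1  -3  1/3  -2  1 ]
  [ 0   0    1   3  0 ]
  [ 0   0    1   3  1 ]
Subtract R2 from R3.
  [ 1  -3  1/3  -2  1 ]
  [ 0   0    1   3  0 ]
  [ 0   0    0   0  1 ]
Subtract R3 from R1.
  [ 1  -3  1/3  -2  0 ]
  [ 0   0    1   3  0 ]
  [ 0   0    0   0  1 ]
Subtract 1/3 times R2 from R1.
  [ 1  -3  0  -3  0 ]
  [ 0   0  1   3  0 ]
  [ 0   0  0   0  1 ]
The reduced form has 3 nonzero rows.

rank = 3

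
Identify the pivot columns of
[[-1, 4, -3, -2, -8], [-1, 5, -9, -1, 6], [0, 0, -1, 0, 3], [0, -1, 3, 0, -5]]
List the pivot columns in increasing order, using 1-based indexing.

1, 2, 3, 4

ρ1 := -1·ρ1
  [  1  -4   3   2   8 ]
  [ -1   5  -9  -1   6 ]
  [  0   0  -1   0   3 ]
  [  0  -1   3   0  -5 ]
ρ2 := ρ2 + ρ1
  [ 1  -4   3  2   8 ]
  [ 0   1  -6  1  14 ]
  [ 0   0  -1  0   3 ]
  [ 0  -1   3  0  -5 ]
ρ4 := ρ4 + ρ2
  [ 1  -4   3  2   8 ]
  [ 0   1  -6  1  14 ]
  [ 0   0  -1  0   3 ]
  [ 0   0  -3  1   9 ]
ρ3 := -1·ρ3
  [ 1  -4   3  2   8 ]
  [ 0   1  -6  1  14 ]
  [ 0   0   1  0  -3 ]
  [ 0   0  -3  1   9 ]
ρ4 := ρ4 + 3·ρ3
  [ 1  -4   3  2   8 ]
  [ 0   1  -6  1  14 ]
  [ 0   0   1  0  -3 ]
  [ 0   0   0  1   0 ]
ρ2 := ρ2 − ρ4
  [ 1  -4   3  2   8 ]
  [ 0   1  -6  0  14 ]
  [ 0   0   1  0  -3 ]
  [ 0   0   0  1   0 ]
ρ1 := ρ1 − 2·ρ4
  [ 1  -4   3  0   8 ]
  [ 0   1  -6  0  14 ]
  [ 0   0   1  0  -3 ]
  [ 0   0   0  1   0 ]
ρ2 := ρ2 + 6·ρ3
  [ 1  -4  3  0   8 ]
  [ 0   1  0  0  -4 ]
  [ 0   0  1  0  -3 ]
  [ 0   0  0  1   0 ]
ρ1 := ρ1 − 3·ρ3
  [ 1  -4  0  0  17 ]
  [ 0   1  0  0  -4 ]
  [ 0   0  1  0  -3 ]
  [ 0   0  0  1   0 ]
ρ1 := ρ1 + 4·ρ2
  [ 1  0  0  0   1 ]
  [ 0  1  0  0  -4 ]
  [ 0  0  1  0  -3 ]
  [ 0  0  0  1   0 ]
Pivot columns are the columns containing a leading 1.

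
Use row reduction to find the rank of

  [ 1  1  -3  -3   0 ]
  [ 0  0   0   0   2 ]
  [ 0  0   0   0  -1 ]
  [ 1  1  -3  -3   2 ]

rank = 2

R4 -> R4 − R1
  [ 1  1  -3  -3   0 ]
  [ 0  0   0   0   2 ]
  [ 0  0   0   0  -1 ]
  [ 0  0   0   0   2 ]
R2 -> 1/2·R2
  [ 1  1  -3  -3   0 ]
  [ 0  0   0   0   1 ]
  [ 0  0   0   0  -1 ]
  [ 0  0   0   0   2 ]
R3 -> R3 + R2
  [ 1  1  -3  -3  0 ]
  [ 0  0   0   0  1 ]
  [ 0  0   0   0  0 ]
  [ 0  0   0   0  2 ]
R4 -> R4 − 2·R2
  [ 1  1  -3  -3  0 ]
  [ 0  0   0   0  1 ]
  [ 0  0   0   0  0 ]
  [ 0  0   0   0  0 ]
The reduced form has 2 nonzero rows.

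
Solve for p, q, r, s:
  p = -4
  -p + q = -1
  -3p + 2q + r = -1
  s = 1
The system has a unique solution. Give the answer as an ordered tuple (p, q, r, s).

Form the augmented matrix and row-reduce:
  [  1  0  0  0  |  -4 ]
  [ -1  1  0  0  |  -1 ]
  [ -3  2  1  0  |  -1 ]
  [  0  0  0  1  |   1 ]
R2 := R2 + R1
R3 := R3 + 3·R1
R3 := R3 − 2·R2
Reading off the last column: p = -4, q = -5, r = -3, s = 1.

(-4, -5, -3, 1)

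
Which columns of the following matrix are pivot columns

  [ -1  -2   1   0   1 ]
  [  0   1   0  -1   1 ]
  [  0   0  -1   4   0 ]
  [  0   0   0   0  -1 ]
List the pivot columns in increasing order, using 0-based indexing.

0, 1, 2, 4

Multiply ρ1 by -1.
  [ 1  2  -1   0  -1 ]
  [ 0  1   0  -1   1 ]
  [ 0  0  -1   4   0 ]
  [ 0  0   0   0  -1 ]
Multiply ρ3 by -1.
  [ 1  2  -1   0  -1 ]
  [ 0  1   0  -1   1 ]
  [ 0  0   1  -4   0 ]
  [ 0  0   0   0  -1 ]
Multiply ρ4 by -1.
  [ 1  2  -1   0  -1 ]
  [ 0  1   0  -1   1 ]
  [ 0  0   1  -4   0 ]
  [ 0  0   0   0   1 ]
Subtract ρ4 from ρ2.
  [ 1  2  -1   0  -1 ]
  [ 0  1   0  -1   0 ]
  [ 0  0   1  -4   0 ]
  [ 0  0   0   0   1 ]
Add ρ4 to ρ1.
  [ 1  2  -1   0  0 ]
  [ 0  1   0  -1  0 ]
  [ 0  0   1  -4  0 ]
  [ 0  0   0   0  1 ]
Add ρ3 to ρ1.
  [ 1  2  0  -4  0 ]
  [ 0  1  0  -1  0 ]
  [ 0  0  1  -4  0 ]
  [ 0  0  0   0  1 ]
Subtract 2 times ρ2 from ρ1.
  [ 1  0  0  -2  0 ]
  [ 0  1  0  -1  0 ]
  [ 0  0  1  -4  0 ]
  [ 0  0  0   0  1 ]
Pivot columns are the columns containing a leading 1.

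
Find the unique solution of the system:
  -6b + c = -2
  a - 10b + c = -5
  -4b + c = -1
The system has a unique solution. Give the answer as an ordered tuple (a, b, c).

Form the augmented matrix and row-reduce:
  [ 0   -6  1  |  -2 ]
  [ 1  -10  1  |  -5 ]
  [ 0   -4  1  |  -1 ]
Swap r1 and r2.
  [ 1  -10  1  |  -5 ]
  [ 0   -6  1  |  -2 ]
  [ 0   -4  1  |  -1 ]
Multiply r2 by -1/6.
  [ 1  -10     1  |   -5 ]
  [ 0    1  -1/6  |  1/3 ]
  [ 0   -4     1  |   -1 ]
Add 4 times r2 to r3.
  [ 1  -10     1  |   -5 ]
  [ 0    1  -1/6  |  1/3 ]
  [ 0    0   1/3  |  1/3 ]
Multiply r3 by 3.
  [ 1  -10     1  |   -5 ]
  [ 0    1  -1/6  |  1/3 ]
  [ 0    0     1  |    1 ]
Add 1/6 times r3 to r2.
  [ 1  -10  1  |   -5 ]
  [ 0    1  0  |  1/2 ]
  [ 0    0  1  |    1 ]
Subtract r3 from r1.
  [ 1  -10  0  |   -6 ]
  [ 0    1  0  |  1/2 ]
  [ 0    0  1  |    1 ]
Add 10 times r2 to r1.
  [ 1  0  0  |   -1 ]
  [ 0  1  0  |  1/2 ]
  [ 0  0  1  |    1 ]
Reading off the last column: a = -1, b = 1/2, c = 1.

(-1, 1/2, 1)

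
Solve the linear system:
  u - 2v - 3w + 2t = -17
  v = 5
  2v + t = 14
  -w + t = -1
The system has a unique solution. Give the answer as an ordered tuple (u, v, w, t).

(0, 5, 5, 4)

Form the augmented matrix and row-reduce:
  [ 1  -2  -3  2  |  -17 ]
  [ 0   1   0  0  |    5 ]
  [ 0   2   0  1  |   14 ]
  [ 0   0  -1  1  |   -1 ]
r3 := r3 − 2·r2
  [ 1  -2  -3  2  |  -17 ]
  [ 0   1   0  0  |    5 ]
  [ 0   0   0  1  |    4 ]
  [ 0   0  -1  1  |   -1 ]
r3 ↔ r4
  [ 1  -2  -3  2  |  -17 ]
  [ 0   1   0  0  |    5 ]
  [ 0   0  -1  1  |   -1 ]
  [ 0   0   0  1  |    4 ]
r3 := -1·r3
  [ 1  -2  -3   2  |  -17 ]
  [ 0   1   0   0  |    5 ]
  [ 0   0   1  -1  |    1 ]
  [ 0   0   0   1  |    4 ]
r3 := r3 + r4
  [ 1  -2  -3  2  |  -17 ]
  [ 0   1   0  0  |    5 ]
  [ 0   0   1  0  |    5 ]
  [ 0   0   0  1  |    4 ]
r1 := r1 − 2·r4
  [ 1  -2  -3  0  |  -25 ]
  [ 0   1   0  0  |    5 ]
  [ 0   0   1  0  |    5 ]
  [ 0   0   0  1  |    4 ]
r1 := r1 + 3·r3
  [ 1  -2  0  0  |  -10 ]
  [ 0   1  0  0  |    5 ]
  [ 0   0  1  0  |    5 ]
  [ 0   0  0  1  |    4 ]
r1 := r1 + 2·r2
  [ 1  0  0  0  |  0 ]
  [ 0  1  0  0  |  5 ]
  [ 0  0  1  0  |  5 ]
  [ 0  0  0  1  |  4 ]
Reading off the last column: u = 0, v = 5, w = 5, t = 4.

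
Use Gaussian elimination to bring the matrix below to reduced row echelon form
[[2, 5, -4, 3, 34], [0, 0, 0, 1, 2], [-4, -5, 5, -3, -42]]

[[1, 0, -1/2, 0, 4], [0, 1, -3/5, 0, 4], [0, 0, 0, 1, 2]]

Multiply ρ1 by 1/2.
  [  1  5/2  -2  3/2   17 ]
  [  0    0   0    1    2 ]
  [ -4   -5   5   -3  -42 ]
Add 4 times ρ1 to ρ3.
  [ 1  5/2  -2  3/2  17 ]
  [ 0    0   0    1   2 ]
  [ 0    5  -3    3  26 ]
Swap ρ2 and ρ3.
  [ 1  5/2  -2  3/2  17 ]
  [ 0    5  -3    3  26 ]
  [ 0    0   0    1   2 ]
Multiply ρ2 by 1/5.
  [ 1  5/2    -2  3/2    17 ]
  [ 0    1  -3/5  3/5  26/5 ]
  [ 0    0     0    1     2 ]
Subtract 3/5 times ρ3 from ρ2.
  [ 1  5/2    -2  3/2  17 ]
  [ 0    1  -3/5    0   4 ]
  [ 0    0     0    1   2 ]
Subtract 3/2 times ρ3 from ρ1.
  [ 1  5/2    -2  0  14 ]
  [ 0    1  -3/5  0   4 ]
  [ 0    0     0  1   2 ]
Subtract 5/2 times ρ2 from ρ1.
  [ 1  0  -1/2  0  4 ]
  [ 0  1  -3/5  0  4 ]
  [ 0  0     0  1  2 ]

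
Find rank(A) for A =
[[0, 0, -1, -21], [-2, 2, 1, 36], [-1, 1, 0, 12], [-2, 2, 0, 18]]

rank = 3

R1 <=> R2
  [ -2  2   1   36 ]
  [  0  0  -1  -21 ]
  [ -1  1   0   12 ]
  [ -2  2   0   18 ]
R1 ← -1/2·R1
  [  1  -1  -1/2  -18 ]
  [  0   0    -1  -21 ]
  [ -1   1     0   12 ]
  [ -2   2     0   18 ]
R3 ← R3 + R1
  [  1  -1  -1/2  -18 ]
  [  0   0    -1  -21 ]
  [  0   0  -1/2   -6 ]
  [ -2   2     0   18 ]
R4 ← R4 + 2·R1
  [ 1  -1  -1/2  -18 ]
  [ 0   0    -1  -21 ]
  [ 0   0  -1/2   -6 ]
  [ 0   0    -1  -18 ]
R2 ← -1·R2
  [ 1  -1  -1/2  -18 ]
  [ 0   0     1   21 ]
  [ 0   0  -1/2   -6 ]
  [ 0   0    -1  -18 ]
R3 ← R3 + 1/2·R2
  [ 1  -1  -1/2  -18 ]
  [ 0   0     1   21 ]
  [ 0   0     0  9/2 ]
  [ 0   0    -1  -18 ]
R4 ← R4 + R2
  [ 1  -1  -1/2  -18 ]
  [ 0   0     1   21 ]
  [ 0   0     0  9/2 ]
  [ 0   0     0    3 ]
R3 ← 2/9·R3
  [ 1  -1  -1/2  -18 ]
  [ 0   0     1   21 ]
  [ 0   0     0    1 ]
  [ 0   0     0    3 ]
R4 ← R4 − 3·R3
  [ 1  -1  -1/2  -18 ]
  [ 0   0     1   21 ]
  [ 0   0     0    1 ]
  [ 0   0     0    0 ]
R2 ← R2 − 21·R3
  [ 1  -1  -1/2  -18 ]
  [ 0   0     1    0 ]
  [ 0   0     0    1 ]
  [ 0   0     0    0 ]
R1 ← R1 + 18·R3
  [ 1  -1  -1/2  0 ]
  [ 0   0     1  0 ]
  [ 0   0     0  1 ]
  [ 0   0     0  0 ]
R1 ← R1 + 1/2·R2
  [ 1  -1  0  0 ]
  [ 0   0  1  0 ]
  [ 0   0  0  1 ]
  [ 0   0  0  0 ]
The reduced form has 3 nonzero rows.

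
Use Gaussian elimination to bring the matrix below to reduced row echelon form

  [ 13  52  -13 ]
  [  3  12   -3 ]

[[1, 4, -1], [0, 0, 0]]

Multiply R1 by 1/13.
  [ 1   4  -1 ]
  [ 3  12  -3 ]
Subtract 3 times R1 from R2.
  [ 1  4  -1 ]
  [ 0  0   0 ]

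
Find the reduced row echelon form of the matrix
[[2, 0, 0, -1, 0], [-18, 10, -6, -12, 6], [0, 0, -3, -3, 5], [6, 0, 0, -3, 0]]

R1 := 1/2·R1
  [   1   0   0  -1/2  0 ]
  [ -18  10  -6   -12  6 ]
  [   0   0  -3    -3  5 ]
  [   6   0   0    -3  0 ]
R2 := R2 + 18·R1
  [ 1   0   0  -1/2  0 ]
  [ 0  10  -6   -21  6 ]
  [ 0   0  -3    -3  5 ]
  [ 6   0   0    -3  0 ]
R4 := R4 − 6·R1
  [ 1   0   0  -1/2  0 ]
  [ 0  10  -6   -21  6 ]
  [ 0   0  -3    -3  5 ]
  [ 0   0   0     0  0 ]
R2 := 1/10·R2
  [ 1  0     0    -1/2    0 ]
  [ 0  1  -3/5  -21/10  3/5 ]
  [ 0  0    -3      -3    5 ]
  [ 0  0     0       0    0 ]
R3 := -1/3·R3
  [ 1  0     0    -1/2     0 ]
  [ 0  1  -3/5  -21/10   3/5 ]
  [ 0  0     1       1  -5/3 ]
  [ 0  0     0       0     0 ]
R2 := R2 + 3/5·R3
  [ 1  0  0  -1/2     0 ]
  [ 0  1  0  -3/2  -2/5 ]
  [ 0  0  1     1  -5/3 ]
  [ 0  0  0     0     0 ]

[[1, 0, 0, -1/2, 0], [0, 1, 0, -3/2, -2/5], [0, 0, 1, 1, -5/3], [0, 0, 0, 0, 0]]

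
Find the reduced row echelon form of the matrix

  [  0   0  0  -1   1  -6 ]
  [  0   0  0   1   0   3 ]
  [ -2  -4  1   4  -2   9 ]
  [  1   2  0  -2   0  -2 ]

r1 ↔ r3
  [ -2  -4  1   4  -2   9 ]
  [  0   0  0   1   0   3 ]
  [  0   0  0  -1   1  -6 ]
  [  1   2  0  -2   0  -2 ]
r1 := -1/2·r1
  [ 1  2  -1/2  -2  1  -9/2 ]
  [ 0  0     0   1  0     3 ]
  [ 0  0     0  -1  1    -6 ]
  [ 1  2     0  -2  0    -2 ]
r4 := r4 − r1
  [ 1  2  -1/2  -2   1  -9/2 ]
  [ 0  0     0   1   0     3 ]
  [ 0  0     0  -1   1    -6 ]
  [ 0  0   1/2   0  -1   5/2 ]
r2 ↔ r4
  [ 1  2  -1/2  -2   1  -9/2 ]
  [ 0  0   1/2   0  -1   5/2 ]
  [ 0  0     0  -1   1    -6 ]
  [ 0  0     0   1   0     3 ]
r2 := 2·r2
  [ 1  2  -1/2  -2   1  -9/2 ]
  [ 0  0     1   0  -2     5 ]
  [ 0  0     0  -1   1    -6 ]
  [ 0  0     0   1   0     3 ]
r3 := -1·r3
  [ 1  2  -1/2  -2   1  -9/2 ]
  [ 0  0     1   0  -2     5 ]
  [ 0  0     0   1  -1     6 ]
  [ 0  0     0   1   0     3 ]
r4 := r4 − r3
  [ 1  2  -1/2  -2   1  -9/2 ]
  [ 0  0     1   0  -2     5 ]
  [ 0  0     0   1  -1     6 ]
  [ 0  0     0   0   1    -3 ]
r3 := r3 + r4
  [ 1  2  -1/2  -2   1  -9/2 ]
  [ 0  0     1   0  -2     5 ]
  [ 0  0     0   1   0     3 ]
  [ 0  0     0   0   1    -3 ]
r2 := r2 + 2·r4
  [ 1  2  -1/2  -2  1  -9/2 ]
  [ 0  0     1   0  0    -1 ]
  [ 0  0     0   1  0     3 ]
  [ 0  0     0   0  1    -3 ]
r1 := r1 − r4
  [ 1  2  -1/2  -2  0  -3/2 ]
  [ 0  0     1   0  0    -1 ]
  [ 0  0     0   1  0     3 ]
  [ 0  0     0   0  1    -3 ]
r1 := r1 + 2·r3
  [ 1  2  -1/2  0  0  9/2 ]
  [ 0  0     1  0  0   -1 ]
  [ 0  0     0  1  0    3 ]
  [ 0  0     0  0  1   -3 ]
r1 := r1 + 1/2·r2
  [ 1  2  0  0  0   4 ]
  [ 0  0  1  0  0  -1 ]
  [ 0  0  0  1  0   3 ]
  [ 0  0  0  0  1  -3 ]

[[1, 2, 0, 0, 0, 4], [0, 0, 1, 0, 0, -1], [0, 0, 0, 1, 0, 3], [0, 0, 0, 0, 1, -3]]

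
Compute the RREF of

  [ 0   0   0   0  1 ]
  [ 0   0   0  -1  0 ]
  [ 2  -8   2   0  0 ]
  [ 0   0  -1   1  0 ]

[[1, -4, 0, 0, 0], [0, 0, 1, 0, 0], [0, 0, 0, 1, 0], [0, 0, 0, 0, 1]]

r1 <=> r3
r1 → 1/2·r1
r2 <=> r4
r2 → -1·r2
r3 <=> r4
r3 → -1·r3
r2 → r2 + r3
r1 → r1 − r2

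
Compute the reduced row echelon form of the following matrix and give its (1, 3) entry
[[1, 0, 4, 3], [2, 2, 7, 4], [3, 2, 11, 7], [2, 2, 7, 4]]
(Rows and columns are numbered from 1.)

r2 -> r2 − 2·r1
  [ 1  0   4   3 ]
  [ 0  2  -1  -2 ]
  [ 3  2  11   7 ]
  [ 2  2   7   4 ]
r3 -> r3 − 3·r1
  [ 1  0   4   3 ]
  [ 0  2  -1  -2 ]
  [ 0  2  -1  -2 ]
  [ 2  2   7   4 ]
r4 -> r4 − 2·r1
  [ 1  0   4   3 ]
  [ 0  2  -1  -2 ]
  [ 0  2  -1  -2 ]
  [ 0  2  -1  -2 ]
r2 -> 1/2·r2
  [ 1  0     4   3 ]
  [ 0  1  -1/2  -1 ]
  [ 0  2    -1  -2 ]
  [ 0  2    -1  -2 ]
r3 -> r3 − 2·r2
  [ 1  0     4   3 ]
  [ 0  1  -1/2  -1 ]
  [ 0  0     0   0 ]
  [ 0  2    -1  -2 ]
r4 -> r4 − 2·r2
  [ 1  0     4   3 ]
  [ 0  1  -1/2  -1 ]
  [ 0  0     0   0 ]
  [ 0  0     0   0 ]

4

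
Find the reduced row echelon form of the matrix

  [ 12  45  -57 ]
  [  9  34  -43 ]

[[1, 0, -1], [0, 1, -1]]

R1 → 1/12·R1
  [ 1  15/4  -19/4 ]
  [ 9    34    -43 ]
R2 → R2 − 9·R1
  [ 1  15/4  -19/4 ]
  [ 0   1/4   -1/4 ]
R2 → 4·R2
  [ 1  15/4  -19/4 ]
  [ 0     1     -1 ]
R1 → R1 − 15/4·R2
  [ 1  0  -1 ]
  [ 0  1  -1 ]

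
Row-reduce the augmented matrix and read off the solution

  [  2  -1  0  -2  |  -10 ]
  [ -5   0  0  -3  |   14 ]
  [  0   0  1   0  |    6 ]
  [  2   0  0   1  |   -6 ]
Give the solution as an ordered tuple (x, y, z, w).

(-4, -2, 6, 2)

r1 → 1/2·r1
r2 → r2 + 5·r1
r4 → r4 − 2·r1
r2 → -2/5·r2
r4 → r4 − r2
r4 → -5·r4
r2 → r2 − 16/5·r4
r1 → r1 + r4
r1 → r1 + 1/2·r2
Reading off the last column: x = -4, y = -2, z = 6, w = 2.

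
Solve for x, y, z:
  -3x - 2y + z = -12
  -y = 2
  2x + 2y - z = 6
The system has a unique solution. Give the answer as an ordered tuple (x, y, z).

Form the augmented matrix and row-reduce:
  [ -3  -2   1  |  -12 ]
  [  0  -1   0  |    2 ]
  [  2   2  -1  |    6 ]
Multiply R1 by -1/3.
  [ 1  2/3  -1/3  |  4 ]
  [ 0   -1     0  |  2 ]
  [ 2    2    -1  |  6 ]
Subtract 2 times R1 from R3.
  [ 1  2/3  -1/3  |   4 ]
  [ 0   -1     0  |   2 ]
  [ 0  2/3  -1/3  |  -2 ]
Multiply R2 by -1.
  [ 1  2/3  -1/3  |   4 ]
  [ 0    1     0  |  -2 ]
  [ 0  2/3  -1/3  |  -2 ]
Subtract 2/3 times R2 from R3.
  [ 1  2/3  -1/3  |     4 ]
  [ 0    1     0  |    -2 ]
  [ 0    0  -1/3  |  -2/3 ]
Multiply R3 by -3.
  [ 1  2/3  -1/3  |   4 ]
  [ 0    1     0  |  -2 ]
  [ 0    0     1  |   2 ]
Add 1/3 times R3 to R1.
  [ 1  2/3  0  |  14/3 ]
  [ 0    1  0  |    -2 ]
  [ 0    0  1  |     2 ]
Subtract 2/3 times R2 from R1.
  [ 1  0  0  |   6 ]
  [ 0  1  0  |  -2 ]
  [ 0  0  1  |   2 ]
Reading off the last column: x = 6, y = -2, z = 2.

(6, -2, 2)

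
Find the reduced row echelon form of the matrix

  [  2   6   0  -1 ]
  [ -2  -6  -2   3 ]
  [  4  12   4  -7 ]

[[1, 3, 0, 0], [0, 0, 1, 0], [0, 0, 0, 1]]

Multiply R1 by 1/2.
  [  1   3   0  -1/2 ]
  [ -2  -6  -2     3 ]
  [  4  12   4    -7 ]
Add 2 times R1 to R2.
  [ 1   3   0  -1/2 ]
  [ 0   0  -2     2 ]
  [ 4  12   4    -7 ]
Subtract 4 times R1 from R3.
  [ 1  3   0  -1/2 ]
  [ 0  0  -2     2 ]
  [ 0  0   4    -5 ]
Multiply R2 by -1/2.
  [ 1  3  0  -1/2 ]
  [ 0  0  1    -1 ]
  [ 0  0  4    -5 ]
Subtract 4 times R2 from R3.
  [ 1  3  0  -1/2 ]
  [ 0  0  1    -1 ]
  [ 0  0  0    -1 ]
Multiply R3 by -1.
  [ 1  3  0  -1/2 ]
  [ 0  0  1    -1 ]
  [ 0  0  0     1 ]
Add R3 to R2.
  [ 1  3  0  -1/2 ]
  [ 0  0  1     0 ]
  [ 0  0  0     1 ]
Add 1/2 times R3 to R1.
  [ 1  3  0  0 ]
  [ 0  0  1  0 ]
  [ 0  0  0  1 ]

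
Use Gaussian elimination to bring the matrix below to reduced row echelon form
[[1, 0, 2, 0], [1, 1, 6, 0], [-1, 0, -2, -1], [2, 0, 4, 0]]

ρ2 -> ρ2 − ρ1
ρ3 -> ρ3 + ρ1
ρ4 -> ρ4 − 2·ρ1
ρ3 -> -1·ρ3

[[1, 0, 2, 0], [0, 1, 4, 0], [0, 0, 0, 1], [0, 0, 0, 0]]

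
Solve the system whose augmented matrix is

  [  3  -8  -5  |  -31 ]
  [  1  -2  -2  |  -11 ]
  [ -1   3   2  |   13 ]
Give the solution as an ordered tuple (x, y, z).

R1 → 1/3·R1
  [  1  -8/3  -5/3  |  -31/3 ]
  [  1    -2    -2  |    -11 ]
  [ -1     3     2  |     13 ]
R2 → R2 − R1
  [  1  -8/3  -5/3  |  -31/3 ]
  [  0   2/3  -1/3  |   -2/3 ]
  [ -1     3     2  |     13 ]
R3 → R3 + R1
  [ 1  -8/3  -5/3  |  -31/3 ]
  [ 0   2/3  -1/3  |   -2/3 ]
  [ 0   1/3   1/3  |    8/3 ]
R2 → 3/2·R2
  [ 1  -8/3  -5/3  |  -31/3 ]
  [ 0     1  -1/2  |     -1 ]
  [ 0   1/3   1/3  |    8/3 ]
R3 → R3 − 1/3·R2
  [ 1  -8/3  -5/3  |  -31/3 ]
  [ 0     1  -1/2  |     -1 ]
  [ 0     0   1/2  |      3 ]
R3 → 2·R3
  [ 1  -8/3  -5/3  |  -31/3 ]
  [ 0     1  -1/2  |     -1 ]
  [ 0     0     1  |      6 ]
R2 → R2 + 1/2·R3
  [ 1  -8/3  -5/3  |  -31/3 ]
  [ 0     1     0  |      2 ]
  [ 0     0     1  |      6 ]
R1 → R1 + 5/3·R3
  [ 1  -8/3  0  |  -1/3 ]
  [ 0     1  0  |     2 ]
  [ 0     0  1  |     6 ]
R1 → R1 + 8/3·R2
  [ 1  0  0  |  5 ]
  [ 0  1  0  |  2 ]
  [ 0  0  1  |  6 ]
Reading off the last column: x = 5, y = 2, z = 6.

(5, 2, 6)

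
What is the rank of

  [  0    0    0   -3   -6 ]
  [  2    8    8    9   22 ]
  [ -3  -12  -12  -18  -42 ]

R1 ↔ R2
  [  2    8    8    9   22 ]
  [  0    0    0   -3   -6 ]
  [ -3  -12  -12  -18  -42 ]
R1 → 1/2·R1
  [  1    4    4  9/2   11 ]
  [  0    0    0   -3   -6 ]
  [ -3  -12  -12  -18  -42 ]
R3 → R3 + 3·R1
  [ 1  4  4   9/2  11 ]
  [ 0  0  0    -3  -6 ]
  [ 0  0  0  -9/2  -9 ]
R2 → -1/3·R2
  [ 1  4  4   9/2  11 ]
  [ 0  0  0     1   2 ]
  [ 0  0  0  -9/2  -9 ]
R3 → R3 + 9/2·R2
  [ 1  4  4  9/2  11 ]
  [ 0  0  0    1   2 ]
  [ 0  0  0    0   0 ]
R1 → R1 − 9/2·R2
  [ 1  4  4  0  2 ]
  [ 0  0  0  1  2 ]
  [ 0  0  0  0  0 ]
The reduced form has 2 nonzero rows.

rank = 2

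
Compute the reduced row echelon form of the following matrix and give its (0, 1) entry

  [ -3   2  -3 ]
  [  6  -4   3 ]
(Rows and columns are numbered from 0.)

-2/3

r1 ← -1/3·r1
r2 ← r2 − 6·r1
r2 ← -1/3·r2
r1 ← r1 − r2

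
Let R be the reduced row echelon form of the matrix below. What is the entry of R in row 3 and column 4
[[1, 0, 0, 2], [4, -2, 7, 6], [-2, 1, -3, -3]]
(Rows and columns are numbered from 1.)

ρ2 -> ρ2 − 4·ρ1
ρ3 -> ρ3 + 2·ρ1
ρ2 -> -1/2·ρ2
ρ3 -> ρ3 − ρ2
ρ3 -> 2·ρ3
ρ2 -> ρ2 + 7/2·ρ3

0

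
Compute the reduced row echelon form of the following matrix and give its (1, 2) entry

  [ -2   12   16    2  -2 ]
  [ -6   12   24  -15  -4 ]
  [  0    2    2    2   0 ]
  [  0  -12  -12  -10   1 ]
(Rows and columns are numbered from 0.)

1

r1 ← -1/2·r1
  [  1   -6   -8   -1   1 ]
  [ -6   12   24  -15  -4 ]
  [  0    2    2    2   0 ]
  [  0  -12  -12  -10   1 ]
r2 ← r2 + 6·r1
  [ 1   -6   -8   -1  1 ]
  [ 0  -24  -24  -21  2 ]
  [ 0    2    2    2  0 ]
  [ 0  -12  -12  -10  1 ]
r2 ← -1/24·r2
  [ 1   -6   -8   -1      1 ]
  [ 0    1    1  7/8  -1/12 ]
  [ 0    2    2    2      0 ]
  [ 0  -12  -12  -10      1 ]
r3 ← r3 − 2·r2
  [ 1   -6   -8   -1      1 ]
  [ 0    1    1  7/8  -1/12 ]
  [ 0    0    0  1/4    1/6 ]
  [ 0  -12  -12  -10      1 ]
r4 ← r4 + 12·r2
  [ 1  -6  -8   -1      1 ]
  [ 0   1   1  7/8  -1/12 ]
  [ 0   0   0  1/4    1/6 ]
  [ 0   0   0  1/2      0 ]
r3 ← 4·r3
  [ 1  -6  -8   -1      1 ]
  [ 0   1   1  7/8  -1/12 ]
  [ 0   0   0    1    2/3 ]
  [ 0   0   0  1/2      0 ]
r4 ← r4 − 1/2·r3
  [ 1  -6  -8   -1      1 ]
  [ 0   1   1  7/8  -1/12 ]
  [ 0   0   0    1    2/3 ]
  [ 0   0   0    0   -1/3 ]
r4 ← -3·r4
  [ 1  -6  -8   -1      1 ]
  [ 0   1   1  7/8  -1/12 ]
  [ 0   0   0    1    2/3 ]
  [ 0   0   0    0      1 ]
r3 ← r3 − 2/3·r4
  [ 1  -6  -8   -1      1 ]
  [ 0   1   1  7/8  -1/12 ]
  [ 0   0   0    1      0 ]
  [ 0   0   0    0      1 ]
r2 ← r2 + 1/12·r4
  [ 1  -6  -8   -1  1 ]
  [ 0   1   1  7/8  0 ]
  [ 0   0   0    1  0 ]
  [ 0   0   0    0  1 ]
r1 ← r1 − r4
  [ 1  -6  -8   -1  0 ]
  [ 0   1   1  7/8  0 ]
  [ 0   0   0    1  0 ]
  [ 0   0   0    0  1 ]
r2 ← r2 − 7/8·r3
  [ 1  -6  -8  -1  0 ]
  [ 0   1   1   0  0 ]
  [ 0   0   0   1  0 ]
  [ 0   0   0   0  1 ]
r1 ← r1 + r3
  [ 1  -6  -8  0  0 ]
  [ 0   1   1  0  0 ]
  [ 0   0   0  1  0 ]
  [ 0   0   0  0  1 ]
r1 ← r1 + 6·r2
  [ 1  0  -2  0  0 ]
  [ 0  1   1  0  0 ]
  [ 0  0   0  1  0 ]
  [ 0  0   0  0  1 ]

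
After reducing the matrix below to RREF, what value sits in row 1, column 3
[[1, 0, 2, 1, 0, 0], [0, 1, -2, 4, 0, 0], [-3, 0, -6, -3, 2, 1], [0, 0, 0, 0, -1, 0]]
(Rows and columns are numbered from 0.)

4

R3 := R3 + 3·R1
  [ 1  0   2  1   0  0 ]
  [ 0  1  -2  4   0  0 ]
  [ 0  0   0  0   2  1 ]
  [ 0  0   0  0  -1  0 ]
R3 := 1/2·R3
  [ 1  0   2  1   0    0 ]
  [ 0  1  -2  4   0    0 ]
  [ 0  0   0  0   1  1/2 ]
  [ 0  0   0  0  -1    0 ]
R4 := R4 + R3
  [ 1  0   2  1  0    0 ]
  [ 0  1  -2  4  0    0 ]
  [ 0  0   0  0  1  1/2 ]
  [ 0  0   0  0  0  1/2 ]
R4 := 2·R4
  [ 1  0   2  1  0    0 ]
  [ 0  1  -2  4  0    0 ]
  [ 0  0   0  0  1  1/2 ]
  [ 0  0   0  0  0    1 ]
R3 := R3 − 1/2·R4
  [ 1  0   2  1  0  0 ]
  [ 0  1  -2  4  0  0 ]
  [ 0  0   0  0  1  0 ]
  [ 0  0   0  0  0  1 ]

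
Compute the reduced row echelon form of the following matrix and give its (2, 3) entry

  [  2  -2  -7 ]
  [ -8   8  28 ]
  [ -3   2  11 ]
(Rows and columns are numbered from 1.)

ρ1 → 1/2·ρ1
  [  1  -1  -7/2 ]
  [ -8   8    28 ]
  [ -3   2    11 ]
ρ2 → ρ2 + 8·ρ1
  [  1  -1  -7/2 ]
  [  0   0     0 ]
  [ -3   2    11 ]
ρ3 → ρ3 + 3·ρ1
  [ 1  -1  -7/2 ]
  [ 0   0     0 ]
  [ 0  -1   1/2 ]
ρ2 <-> ρ3
  [ 1  -1  -7/2 ]
  [ 0  -1   1/2 ]
  [ 0   0     0 ]
ρ2 → -1·ρ2
  [ 1  -1  -7/2 ]
  [ 0   1  -1/2 ]
  [ 0   0     0 ]
ρ1 → ρ1 + ρ2
  [ 1  0    -4 ]
  [ 0  1  -1/2 ]
  [ 0  0     0 ]

-1/2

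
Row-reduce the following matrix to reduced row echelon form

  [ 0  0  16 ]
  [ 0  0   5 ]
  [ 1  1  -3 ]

Swap R1 and R3.
Multiply R2 by 1/5.
Subtract 16 times R2 from R3.
Add 3 times R2 to R1.

[[1, 1, 0], [0, 0, 1], [0, 0, 0]]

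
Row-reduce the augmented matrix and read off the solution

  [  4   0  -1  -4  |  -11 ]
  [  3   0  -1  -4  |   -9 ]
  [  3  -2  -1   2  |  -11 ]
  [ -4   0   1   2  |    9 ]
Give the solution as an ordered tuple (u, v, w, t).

ρ1 ← 1/4·ρ1
  [  1   0  -1/4  -1  |  -11/4 ]
  [  3   0    -1  -4  |     -9 ]
  [  3  -2    -1   2  |    -11 ]
  [ -4   0     1   2  |      9 ]
ρ2 ← ρ2 − 3·ρ1
  [  1   0  -1/4  -1  |  -11/4 ]
  [  0   0  -1/4  -1  |   -3/4 ]
  [  3  -2    -1   2  |    -11 ]
  [ -4   0     1   2  |      9 ]
ρ3 ← ρ3 − 3·ρ1
  [  1   0  -1/4  -1  |  -11/4 ]
  [  0   0  -1/4  -1  |   -3/4 ]
  [  0  -2  -1/4   5  |  -11/4 ]
  [ -4   0     1   2  |      9 ]
ρ4 ← ρ4 + 4·ρ1
  [ 1   0  -1/4  -1  |  -11/4 ]
  [ 0   0  -1/4  -1  |   -3/4 ]
  [ 0  -2  -1/4   5  |  -11/4 ]
  [ 0   0     0  -2  |     -2 ]
ρ2 ↔ ρ3
  [ 1   0  -1/4  -1  |  -11/4 ]
  [ 0  -2  -1/4   5  |  -11/4 ]
  [ 0   0  -1/4  -1  |   -3/4 ]
  [ 0   0     0  -2  |     -2 ]
ρ2 ← -1/2·ρ2
  [ 1  0  -1/4    -1  |  -11/4 ]
  [ 0  1   1/8  -5/2  |   11/8 ]
  [ 0  0  -1/4    -1  |   -3/4 ]
  [ 0  0     0    -2  |     -2 ]
ρ3 ← -4·ρ3
  [ 1  0  -1/4    -1  |  -11/4 ]
  [ 0  1   1/8  -5/2  |   11/8 ]
  [ 0  0     1     4  |      3 ]
  [ 0  0     0    -2  |     -2 ]
ρ4 ← -1/2·ρ4
  [ 1  0  -1/4    -1  |  -11/4 ]
  [ 0  1   1/8  -5/2  |   11/8 ]
  [ 0  0     1     4  |      3 ]
  [ 0  0     0     1  |      1 ]
ρ3 ← ρ3 − 4·ρ4
  [ 1  0  -1/4    -1  |  -11/4 ]
  [ 0  1   1/8  -5/2  |   11/8 ]
  [ 0  0     1     0  |     -1 ]
  [ 0  0     0     1  |      1 ]
ρ2 ← ρ2 + 5/2·ρ4
  [ 1  0  -1/4  -1  |  -11/4 ]
  [ 0  1   1/8   0  |   31/8 ]
  [ 0  0     1   0  |     -1 ]
  [ 0  0     0   1  |      1 ]
ρ1 ← ρ1 + ρ4
  [ 1  0  -1/4  0  |  -7/4 ]
  [ 0  1   1/8  0  |  31/8 ]
  [ 0  0     1  0  |    -1 ]
  [ 0  0     0  1  |     1 ]
ρ2 ← ρ2 − 1/8·ρ3
  [ 1  0  -1/4  0  |  -7/4 ]
  [ 0  1     0  0  |     4 ]
  [ 0  0     1  0  |    -1 ]
  [ 0  0     0  1  |     1 ]
ρ1 ← ρ1 + 1/4·ρ3
  [ 1  0  0  0  |  -2 ]
  [ 0  1  0  0  |   4 ]
  [ 0  0  1  0  |  -1 ]
  [ 0  0  0  1  |   1 ]
Reading off the last column: u = -2, v = 4, w = -1, t = 1.

(-2, 4, -1, 1)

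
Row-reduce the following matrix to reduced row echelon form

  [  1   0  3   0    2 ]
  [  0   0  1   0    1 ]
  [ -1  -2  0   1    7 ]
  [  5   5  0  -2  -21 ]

[[1, 0, 0, 0, -1], [0, 1, 0, 0, -4], [0, 0, 1, 0, 1], [0, 0, 0, 1, -2]]

R3 -> R3 + R1
  [ 1   0  3   0    2 ]
  [ 0   0  1   0    1 ]
  [ 0  -2  3   1    9 ]
  [ 5   5  0  -2  -21 ]
R4 -> R4 − 5·R1
  [ 1   0    3   0    2 ]
  [ 0   0    1   0    1 ]
  [ 0  -2    3   1    9 ]
  [ 0   5  -15  -2  -31 ]
R2 <=> R3
  [ 1   0    3   0    2 ]
  [ 0  -2    3   1    9 ]
  [ 0   0    1   0    1 ]
  [ 0   5  -15  -2  -31 ]
R2 -> -1/2·R2
  [ 1  0     3     0     2 ]
  [ 0  1  -3/2  -1/2  -9/2 ]
  [ 0  0     1     0     1 ]
  [ 0  5   -15    -2   -31 ]
R4 -> R4 − 5·R2
  [ 1  0      3     0      2 ]
  [ 0  1   -3/2  -1/2   -9/2 ]
  [ 0  0      1     0      1 ]
  [ 0  0  -15/2   1/2  -17/2 ]
R4 -> R4 + 15/2·R3
  [ 1  0     3     0     2 ]
  [ 0  1  -3/2  -1/2  -9/2 ]
  [ 0  0     1     0     1 ]
  [ 0  0     0   1/2    -1 ]
R4 -> 2·R4
  [ 1  0     3     0     2 ]
  [ 0  1  -3/2  -1/2  -9/2 ]
  [ 0  0     1     0     1 ]
  [ 0  0     0     1    -2 ]
R2 -> R2 + 1/2·R4
  [ 1  0     3  0      2 ]
  [ 0  1  -3/2  0  -11/2 ]
  [ 0  0     1  0      1 ]
  [ 0  0     0  1     -2 ]
R2 -> R2 + 3/2·R3
  [ 1  0  3  0   2 ]
  [ 0  1  0  0  -4 ]
  [ 0  0  1  0   1 ]
  [ 0  0  0  1  -2 ]
R1 -> R1 − 3·R3
  [ 1  0  0  0  -1 ]
  [ 0  1  0  0  -4 ]
  [ 0  0  1  0   1 ]
  [ 0  0  0  1  -2 ]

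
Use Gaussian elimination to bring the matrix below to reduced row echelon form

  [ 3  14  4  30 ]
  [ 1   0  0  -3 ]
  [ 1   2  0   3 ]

[[1, 0, 0, -3], [0, 1, 0, 3], [0, 0, 1, -3/4]]

Multiply ρ1 by 1/3.
  [ 1  14/3  4/3  10 ]
  [ 1     0    0  -3 ]
  [ 1     2    0   3 ]
Subtract ρ1 from ρ2.
  [ 1   14/3   4/3   10 ]
  [ 0  -14/3  -4/3  -13 ]
  [ 1      2     0    3 ]
Subtract ρ1 from ρ3.
  [ 1   14/3   4/3   10 ]
  [ 0  -14/3  -4/3  -13 ]
  [ 0   -8/3  -4/3   -7 ]
Multiply ρ2 by -3/14.
  [ 1  14/3   4/3     10 ]
  [ 0     1   2/7  39/14 ]
  [ 0  -8/3  -4/3     -7 ]
Add 8/3 times ρ2 to ρ3.
  [ 1  14/3   4/3     10 ]
  [ 0     1   2/7  39/14 ]
  [ 0     0  -4/7    3/7 ]
Multiply ρ3 by -7/4.
  [ 1  14/3  4/3     10 ]
  [ 0     1  2/7  39/14 ]
  [ 0     0    1   -3/4 ]
Subtract 2/7 times ρ3 from ρ2.
  [ 1  14/3  4/3    10 ]
  [ 0     1    0     3 ]
  [ 0     0    1  -3/4 ]
Subtract 4/3 times ρ3 from ρ1.
  [ 1  14/3  0    11 ]
  [ 0     1  0     3 ]
  [ 0     0  1  -3/4 ]
Subtract 14/3 times ρ2 from ρ1.
  [ 1  0  0    -3 ]
  [ 0  1  0     3 ]
  [ 0  0  1  -3/4 ]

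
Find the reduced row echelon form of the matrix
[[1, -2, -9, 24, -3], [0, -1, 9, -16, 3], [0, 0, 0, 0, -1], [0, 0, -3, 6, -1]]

r2 -> -1·r2
  [ 1  -2  -9  24  -3 ]
  [ 0   1  -9  16  -3 ]
  [ 0   0   0   0  -1 ]
  [ 0   0  -3   6  -1 ]
r3 <-> r4
  [ 1  -2  -9  24  -3 ]
  [ 0   1  -9  16  -3 ]
  [ 0   0  -3   6  -1 ]
  [ 0   0   0   0  -1 ]
r3 -> -1/3·r3
  [ 1  -2  -9  24   -3 ]
  [ 0   1  -9  16   -3 ]
  [ 0   0   1  -2  1/3 ]
  [ 0   0   0   0   -1 ]
r4 -> -1·r4
  [ 1  -2  -9  24   -3 ]
  [ 0   1  -9  16   -3 ]
  [ 0   0   1  -2  1/3 ]
  [ 0   0   0   0    1 ]
r3 -> r3 − 1/3·r4
  [ 1  -2  -9  24  -3 ]
  [ 0   1  -9  16  -3 ]
  [ 0   0   1  -2   0 ]
  [ 0   0   0   0   1 ]
r2 -> r2 + 3·r4
  [ 1  -2  -9  24  -3 ]
  [ 0   1  -9  16   0 ]
  [ 0   0   1  -2   0 ]
  [ 0   0   0   0   1 ]
r1 -> r1 + 3·r4
  [ 1  -2  -9  24  0 ]
  [ 0   1  -9  16  0 ]
  [ 0   0   1  -2  0 ]
  [ 0   0   0   0  1 ]
r2 -> r2 + 9·r3
  [ 1  -2  -9  24  0 ]
  [ 0   1   0  -2  0 ]
  [ 0   0   1  -2  0 ]
  [ 0   0   0   0  1 ]
r1 -> r1 + 9·r3
  [ 1  -2  0   6  0 ]
  [ 0   1  0  -2  0 ]
  [ 0   0  1  -2  0 ]
  [ 0   0  0   0  1 ]
r1 -> r1 + 2·r2
  [ 1  0  0   2  0 ]
  [ 0  1  0  -2  0 ]
  [ 0  0  1  -2  0 ]
  [ 0  0  0   0  1 ]

[[1, 0, 0, 2, 0], [0, 1, 0, -2, 0], [0, 0, 1, -2, 0], [0, 0, 0, 0, 1]]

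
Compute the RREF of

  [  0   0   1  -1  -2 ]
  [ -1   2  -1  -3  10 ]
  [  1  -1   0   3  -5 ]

ρ1 <-> ρ2
  [ -1   2  -1  -3  10 ]
  [  0   0   1  -1  -2 ]
  [  1  -1   0   3  -5 ]
ρ1 → -1·ρ1
  [ 1  -2  1   3  -10 ]
  [ 0   0  1  -1   -2 ]
  [ 1  -1  0   3   -5 ]
ρ3 → ρ3 − ρ1
  [ 1  -2   1   3  -10 ]
  [ 0   0   1  -1   -2 ]
  [ 0   1  -1   0    5 ]
ρ2 <-> ρ3
  [ 1  -2   1   3  -10 ]
  [ 0   1  -1   0    5 ]
  [ 0   0   1  -1   -2 ]
ρ2 → ρ2 + ρ3
  [ 1  -2  1   3  -10 ]
  [ 0   1  0  -1    3 ]
  [ 0   0  1  -1   -2 ]
ρ1 → ρ1 − ρ3
  [ 1  -2  0   4  -8 ]
  [ 0   1  0  -1   3 ]
  [ 0   0  1  -1  -2 ]
ρ1 → ρ1 + 2·ρ2
  [ 1  0  0   2  -2 ]
  [ 0  1  0  -1   3 ]
  [ 0  0  1  -1  -2 ]

[[1, 0, 0, 2, -2], [0, 1, 0, -1, 3], [0, 0, 1, -1, -2]]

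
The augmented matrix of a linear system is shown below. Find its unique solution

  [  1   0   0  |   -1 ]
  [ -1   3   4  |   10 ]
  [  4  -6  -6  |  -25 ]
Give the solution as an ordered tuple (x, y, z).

R2 ← R2 + R1
  [ 1   0   0  |   -1 ]
  [ 0   3   4  |    9 ]
  [ 4  -6  -6  |  -25 ]
R3 ← R3 − 4·R1
  [ 1   0   0  |   -1 ]
  [ 0   3   4  |    9 ]
  [ 0  -6  -6  |  -21 ]
R2 ← 1/3·R2
  [ 1   0    0  |   -1 ]
  [ 0   1  4/3  |    3 ]
  [ 0  -6   -6  |  -21 ]
R3 ← R3 + 6·R2
  [ 1  0    0  |  -1 ]
  [ 0  1  4/3  |   3 ]
  [ 0  0    2  |  -3 ]
R3 ← 1/2·R3
  [ 1  0    0  |    -1 ]
  [ 0  1  4/3  |     3 ]
  [ 0  0    1  |  -3/2 ]
R2 ← R2 − 4/3·R3
  [ 1  0  0  |    -1 ]
  [ 0  1  0  |     5 ]
  [ 0  0  1  |  -3/2 ]
Reading off the last column: x = -1, y = 5, z = -3/2.

(-1, 5, -3/2)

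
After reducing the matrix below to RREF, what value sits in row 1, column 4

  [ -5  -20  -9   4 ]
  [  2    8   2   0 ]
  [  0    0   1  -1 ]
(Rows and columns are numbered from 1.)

R1 ← -1/5·R1
  [ 1  4  9/5  -4/5 ]
  [ 2  8    2     0 ]
  [ 0  0    1    -1 ]
R2 ← R2 − 2·R1
  [ 1  4   9/5  -4/5 ]
  [ 0  0  -8/5   8/5 ]
  [ 0  0     1    -1 ]
R2 ← -5/8·R2
  [ 1  4  9/5  -4/5 ]
  [ 0  0    1    -1 ]
  [ 0  0    1    -1 ]
R3 ← R3 − R2
  [ 1  4  9/5  -4/5 ]
  [ 0  0    1    -1 ]
  [ 0  0    0     0 ]
R1 ← R1 − 9/5·R2
  [ 1  4  0   1 ]
  [ 0  0  1  -1 ]
  [ 0  0  0   0 ]

1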